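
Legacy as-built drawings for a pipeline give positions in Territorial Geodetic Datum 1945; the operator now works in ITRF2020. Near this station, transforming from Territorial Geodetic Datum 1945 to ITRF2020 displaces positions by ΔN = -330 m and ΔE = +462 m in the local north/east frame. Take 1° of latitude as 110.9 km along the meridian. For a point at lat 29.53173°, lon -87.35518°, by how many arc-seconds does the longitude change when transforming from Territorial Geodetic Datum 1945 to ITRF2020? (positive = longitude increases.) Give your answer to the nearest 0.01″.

At latitude 29.53173°, cos φ = 0.870083.
1° of longitude at this latitude = 110.9 × cos φ = 96.49 km, so Δλ = 462.0 / 96492.2 = 0.0047880° = 17.237″.

Δλ = 17.24″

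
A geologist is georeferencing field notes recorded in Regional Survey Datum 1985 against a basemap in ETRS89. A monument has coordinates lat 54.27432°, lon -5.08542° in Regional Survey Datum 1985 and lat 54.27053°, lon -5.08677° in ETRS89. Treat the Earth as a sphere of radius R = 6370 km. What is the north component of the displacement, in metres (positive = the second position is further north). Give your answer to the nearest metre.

ΔN = -421 m

Δφ = 54.27053° − 54.27432° = -0.00379°; Δλ = -5.08677° − -5.08542° = -0.00135°.
1° along a meridian = πR/180 = 111177 m.
ΔN = Δφ × 111177 = -421.4 m; ΔE = Δλ × 111177 × cos(54.27432°) = -0.00135 × 111177 × 0.583905 = -87.6 m.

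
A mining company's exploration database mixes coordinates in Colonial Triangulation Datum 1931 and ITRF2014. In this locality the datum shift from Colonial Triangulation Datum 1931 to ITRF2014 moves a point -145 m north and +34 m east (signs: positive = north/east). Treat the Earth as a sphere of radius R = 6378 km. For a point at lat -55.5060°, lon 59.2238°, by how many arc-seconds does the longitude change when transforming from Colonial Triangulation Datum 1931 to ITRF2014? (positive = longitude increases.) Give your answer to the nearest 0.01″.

At latitude -55.5060°, cos φ = 0.566320.
One radian of longitude at latitude φ spans R cos φ, so Δλ = ΔE / (R cos φ) = 34.0 / (6378000 × 0.566320) = 9.4131e-06 rad = 1.942″.

Δλ = 1.94″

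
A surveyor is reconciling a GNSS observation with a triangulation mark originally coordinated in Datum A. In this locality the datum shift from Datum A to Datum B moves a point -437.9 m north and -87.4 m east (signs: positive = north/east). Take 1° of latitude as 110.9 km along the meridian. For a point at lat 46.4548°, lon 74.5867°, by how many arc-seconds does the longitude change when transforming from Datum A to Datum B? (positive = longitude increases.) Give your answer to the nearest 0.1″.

At latitude 46.4548°, cos φ = 0.688927.
1° of longitude at this latitude = 110.9 × cos φ = 76.40 km, so Δλ = -87.4 / 76402.0 = -0.0011439° = -4.118″.

Δλ = -4.1″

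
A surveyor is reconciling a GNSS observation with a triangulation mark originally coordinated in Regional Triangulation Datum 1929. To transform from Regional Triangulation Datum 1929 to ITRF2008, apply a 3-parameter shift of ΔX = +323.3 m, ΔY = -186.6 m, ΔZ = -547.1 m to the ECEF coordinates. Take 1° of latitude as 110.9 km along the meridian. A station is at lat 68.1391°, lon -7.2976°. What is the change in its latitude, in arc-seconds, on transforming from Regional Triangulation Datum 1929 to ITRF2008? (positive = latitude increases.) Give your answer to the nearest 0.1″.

Δφ = -17.0″

sin φ = 0.928091, cos φ = 0.372355, sin λ = -0.127023, cos λ = 0.991900.
North component: ΔN = −sin φ cos λ·ΔX − sin φ sin λ·ΔY + cos φ·ΔZ = −(0.928091)(0.991900)(323.3) − (0.928091)(-0.127023)(-186.6) + (0.372355)(-547.1) = -523.33 m.
1° of latitude spans 110900 m, so Δφ = -523.33 / 110900 × 3600 = -16.988″.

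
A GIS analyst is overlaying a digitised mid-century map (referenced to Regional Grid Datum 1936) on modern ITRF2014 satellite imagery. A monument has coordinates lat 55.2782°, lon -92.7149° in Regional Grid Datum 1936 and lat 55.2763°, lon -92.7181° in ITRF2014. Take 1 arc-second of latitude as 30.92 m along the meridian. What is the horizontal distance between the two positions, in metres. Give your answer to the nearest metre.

293 m

Δφ = 55.2763° − 55.2782° = -0.0019°; Δλ = -92.7181° − -92.7149° = -0.0032°.
1° of latitude = 3600 × 30.92 = 111312 m.
ΔN = Δφ × 111312 = -211.5 m; ΔE = Δλ × 111312 × cos(55.2782°) = -0.0032 × 111312 × 0.569592 = -202.9 m.
Distance = √(ΔE² + ΔN²) = √((-202.9)² + (-211.5)²) = 293.1 m.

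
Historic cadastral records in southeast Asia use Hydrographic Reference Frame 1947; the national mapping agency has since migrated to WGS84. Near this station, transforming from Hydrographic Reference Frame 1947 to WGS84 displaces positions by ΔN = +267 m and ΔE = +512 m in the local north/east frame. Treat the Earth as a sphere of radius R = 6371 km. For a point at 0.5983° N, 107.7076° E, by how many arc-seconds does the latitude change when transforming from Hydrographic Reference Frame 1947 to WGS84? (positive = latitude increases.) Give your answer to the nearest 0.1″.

Δφ = 8.6″

On a sphere of radius R, 1 rad of latitude = R, so Δφ = ΔN / R = 267.0 / 6371000 = 4.1909e-05 rad = 8.644″.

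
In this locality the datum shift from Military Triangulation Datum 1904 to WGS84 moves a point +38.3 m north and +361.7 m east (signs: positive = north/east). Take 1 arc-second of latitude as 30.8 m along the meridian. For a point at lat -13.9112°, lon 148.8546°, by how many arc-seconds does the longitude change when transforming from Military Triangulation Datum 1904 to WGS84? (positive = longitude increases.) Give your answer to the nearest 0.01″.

Δλ = 12.10″

At latitude -13.9112°, cos φ = 0.970670.
1″ of longitude at this latitude = 30.80 × cos φ = 29.8966 m, so Δλ = 361.7 / 29.8966 = 12.098″.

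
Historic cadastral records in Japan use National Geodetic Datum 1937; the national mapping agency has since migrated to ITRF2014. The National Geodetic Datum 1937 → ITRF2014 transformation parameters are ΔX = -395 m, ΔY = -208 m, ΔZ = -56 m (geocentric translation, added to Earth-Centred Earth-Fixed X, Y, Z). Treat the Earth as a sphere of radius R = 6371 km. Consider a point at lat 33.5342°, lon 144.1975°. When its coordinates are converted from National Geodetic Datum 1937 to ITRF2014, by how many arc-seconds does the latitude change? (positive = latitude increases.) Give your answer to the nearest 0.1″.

sin φ = 0.552435, cos φ = 0.833556, sin λ = 0.584993, cos λ = -0.811038.
North component: ΔN = −sin φ cos λ·ΔX − sin φ sin λ·ΔY + cos φ·ΔZ = −(0.552435)(-0.811038)(-395) − (0.552435)(0.584993)(-208) + (0.833556)(-56) = -156.44 m.
1° of latitude spans πR/180 = 111195 m, so Δφ = -156.44 / 111195 × 3600 = -5.065″.

Δφ = -5.1″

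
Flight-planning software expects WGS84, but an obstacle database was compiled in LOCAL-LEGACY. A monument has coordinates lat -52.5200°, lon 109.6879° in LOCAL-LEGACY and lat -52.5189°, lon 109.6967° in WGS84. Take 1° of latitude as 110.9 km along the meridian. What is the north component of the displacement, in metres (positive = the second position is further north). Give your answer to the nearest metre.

Δφ = -52.5189° − -52.5200° = +0.0011°; Δλ = 109.6967° − 109.6879° = +0.0088°.
ΔN = Δφ × 110900 = 122.0 m; ΔE = Δλ × 110900 × cos(-52.5200°) = +0.0088 × 110900 × 0.608484 = 593.8 m.

ΔN = 122 m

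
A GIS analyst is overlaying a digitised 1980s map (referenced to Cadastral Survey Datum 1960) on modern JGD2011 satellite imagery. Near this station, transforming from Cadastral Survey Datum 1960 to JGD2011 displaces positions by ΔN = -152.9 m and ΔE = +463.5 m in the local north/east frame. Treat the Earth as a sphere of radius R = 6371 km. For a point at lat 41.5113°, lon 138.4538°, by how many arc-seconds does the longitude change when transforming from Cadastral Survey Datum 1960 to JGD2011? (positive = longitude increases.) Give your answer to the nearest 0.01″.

At latitude 41.5113°, cos φ = 0.748825.
One radian of longitude at latitude φ spans R cos φ, so Δλ = ΔE / (R cos φ) = 463.5 / (6371000 × 0.748825) = 9.7154e-05 rad = 20.040″.

Δλ = 20.04″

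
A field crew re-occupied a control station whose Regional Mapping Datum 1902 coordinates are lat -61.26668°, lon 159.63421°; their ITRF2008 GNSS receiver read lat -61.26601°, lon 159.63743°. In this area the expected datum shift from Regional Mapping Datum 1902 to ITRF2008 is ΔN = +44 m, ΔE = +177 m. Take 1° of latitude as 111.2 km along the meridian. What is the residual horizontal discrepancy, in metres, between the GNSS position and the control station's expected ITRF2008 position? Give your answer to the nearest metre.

31 m

Observed coordinate differences: Δφ = +0.00067°, Δλ = +0.00322°.
Converting to metres (1° lat = 111200 m, cos φ = 0.480734): observed ΔN = 74.5 m, observed ΔE = 172.1 m.
Subtracting the expected shift leaves a residual of 74.5 − (44) = 30.5 m north and 172.1 − (177) = -4.9 m east.
Residual distance = √(30.5² + (-4.9)²) = 30.9 m.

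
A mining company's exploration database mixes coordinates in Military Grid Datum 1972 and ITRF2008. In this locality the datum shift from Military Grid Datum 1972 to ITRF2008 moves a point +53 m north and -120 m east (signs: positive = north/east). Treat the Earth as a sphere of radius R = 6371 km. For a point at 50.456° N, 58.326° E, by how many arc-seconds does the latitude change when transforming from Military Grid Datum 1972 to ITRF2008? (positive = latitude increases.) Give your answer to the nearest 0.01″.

Δφ = 1.72″

On a sphere of radius R, 1 rad of latitude = R, so Δφ = ΔN / R = 53.0 / 6371000 = 8.3189e-06 rad = 1.716″.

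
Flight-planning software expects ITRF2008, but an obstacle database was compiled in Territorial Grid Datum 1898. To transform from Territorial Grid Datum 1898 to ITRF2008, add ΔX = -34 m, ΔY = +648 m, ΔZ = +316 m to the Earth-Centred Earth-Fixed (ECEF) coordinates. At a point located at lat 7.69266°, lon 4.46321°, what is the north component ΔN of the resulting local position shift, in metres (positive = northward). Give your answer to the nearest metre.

The local north axis is (−sin φ cos λ, −sin φ sin λ, cos φ), giving ΔN = 4.537 − 6.750 + 313.156 = 310.94 m.

ΔN = 311 m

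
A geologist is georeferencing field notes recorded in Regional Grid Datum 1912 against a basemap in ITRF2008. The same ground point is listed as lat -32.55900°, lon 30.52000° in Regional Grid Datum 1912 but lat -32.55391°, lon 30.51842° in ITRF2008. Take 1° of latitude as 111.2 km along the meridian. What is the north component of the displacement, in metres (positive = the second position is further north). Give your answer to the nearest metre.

ΔN = 566 m

Δφ = -32.55391° − -32.55900° = +0.00509°; Δλ = 30.51842° − 30.52000° = -0.00158°.
ΔN = Δφ × 111200 = 566.0 m; ΔE = Δλ × 111200 × cos(-32.55900°) = -0.00158 × 111200 × 0.842838 = -148.1 m.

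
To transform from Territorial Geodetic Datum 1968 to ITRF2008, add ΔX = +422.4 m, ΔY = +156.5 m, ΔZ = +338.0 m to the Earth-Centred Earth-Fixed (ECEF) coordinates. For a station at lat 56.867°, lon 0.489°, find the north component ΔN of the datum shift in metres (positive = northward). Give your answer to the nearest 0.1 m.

At φ = 56.867°, λ = 0.489°: sin φ = 0.837404, cos φ = 0.546584, sin λ = 0.008535, cos λ = 0.999964.
ΔN = −sin φ cos λ·ΔX − sin φ sin λ·ΔY + cos φ·ΔZ = −(0.837404)(0.999964)(422.4) − (0.837404)(0.008535)(156.5) + (0.546584)(338.0) = -170.08 m.

ΔN = -170.1 m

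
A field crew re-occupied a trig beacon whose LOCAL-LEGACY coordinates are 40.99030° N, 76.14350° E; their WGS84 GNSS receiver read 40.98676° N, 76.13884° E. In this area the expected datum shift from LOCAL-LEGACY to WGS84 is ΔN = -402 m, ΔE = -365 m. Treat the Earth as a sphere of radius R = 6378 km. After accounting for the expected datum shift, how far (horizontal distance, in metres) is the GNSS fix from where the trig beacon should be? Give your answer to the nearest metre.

Observed coordinate differences: Δφ = -0.00354°, Δλ = -0.00466°.
Converting to metres (1° lat = 111317 m, cos φ = 0.754821): observed ΔN = -394.1 m, observed ΔE = -391.6 m.
Subtracting the expected shift leaves a residual of -394.1 − (-402) = 7.9 m north and -391.6 − (-365) = -26.6 m east.
Residual distance = √(7.9² + (-26.6)²) = 27.7 m.

28 m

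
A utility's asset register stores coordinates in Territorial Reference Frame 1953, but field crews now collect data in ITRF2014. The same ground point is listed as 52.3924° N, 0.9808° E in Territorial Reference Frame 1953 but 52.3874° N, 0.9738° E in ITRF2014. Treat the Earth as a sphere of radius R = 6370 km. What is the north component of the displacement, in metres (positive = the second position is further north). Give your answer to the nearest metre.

ΔN = -556 m

Δφ = 52.3874° − 52.3924° = -0.0050°; Δλ = 0.9738° − 0.9808° = -0.0070°.
1° along a meridian = πR/180 = 111177 m.
ΔN = Δφ × 111177 = -555.9 m; ΔE = Δλ × 111177 × cos(52.3924°) = -0.0070 × 111177 × 0.610250 = -474.9 m.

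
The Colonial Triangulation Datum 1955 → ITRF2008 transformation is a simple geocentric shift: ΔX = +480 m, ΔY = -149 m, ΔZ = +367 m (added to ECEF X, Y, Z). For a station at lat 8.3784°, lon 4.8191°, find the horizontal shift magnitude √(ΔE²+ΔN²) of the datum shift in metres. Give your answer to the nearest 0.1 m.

At φ = 8.3784°, λ = 4.8191°: sin φ = 0.145710, cos φ = 0.989327, sin λ = 0.084010, cos λ = 0.996465.
ΔE = −sin λ·ΔX + cos λ·ΔY = −(0.084010)·(480) + (0.996465)·(-149) = -188.80 m.
ΔN = −sin φ cos λ·ΔX − sin φ sin λ·ΔY + cos φ·ΔZ = −(0.145710)(0.996465)(480) − (0.145710)(0.084010)(-149) + (0.989327)(367) = 295.21 m.
Horizontal magnitude = √(ΔE² + ΔN²) = √((-188.80)² + 295.21²) = 350.42 m.

350.4 m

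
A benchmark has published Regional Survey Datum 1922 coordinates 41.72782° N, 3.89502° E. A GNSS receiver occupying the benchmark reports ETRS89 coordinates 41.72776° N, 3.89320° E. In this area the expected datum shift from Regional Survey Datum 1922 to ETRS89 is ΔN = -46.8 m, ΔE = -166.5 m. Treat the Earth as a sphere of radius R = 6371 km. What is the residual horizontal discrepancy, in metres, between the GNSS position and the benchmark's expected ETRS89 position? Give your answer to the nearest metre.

Observed coordinate differences: Δφ = -0.00006°, Δλ = -0.00182°.
Converting to metres (1° lat = 111195 m, cos φ = 0.746315): observed ΔN = -6.7 m, observed ΔE = -151.0 m.
Subtracting the expected shift leaves a residual of -6.7 − (-46.8) = 40.1 m north and -151.0 − (-166.5) = 15.5 m east.
Residual distance = √(40.1² + 15.5²) = 43.0 m.

43 m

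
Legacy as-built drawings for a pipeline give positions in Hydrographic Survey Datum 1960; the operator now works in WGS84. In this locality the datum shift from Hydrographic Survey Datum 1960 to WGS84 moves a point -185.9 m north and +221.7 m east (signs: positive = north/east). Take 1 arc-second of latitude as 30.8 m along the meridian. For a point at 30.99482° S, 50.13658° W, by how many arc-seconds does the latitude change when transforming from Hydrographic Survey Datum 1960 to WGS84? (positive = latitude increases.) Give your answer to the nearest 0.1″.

1″ of latitude = 30.80 m, so Δφ = -185.9 / 30.80 = -6.036″.

Δφ = -6.0″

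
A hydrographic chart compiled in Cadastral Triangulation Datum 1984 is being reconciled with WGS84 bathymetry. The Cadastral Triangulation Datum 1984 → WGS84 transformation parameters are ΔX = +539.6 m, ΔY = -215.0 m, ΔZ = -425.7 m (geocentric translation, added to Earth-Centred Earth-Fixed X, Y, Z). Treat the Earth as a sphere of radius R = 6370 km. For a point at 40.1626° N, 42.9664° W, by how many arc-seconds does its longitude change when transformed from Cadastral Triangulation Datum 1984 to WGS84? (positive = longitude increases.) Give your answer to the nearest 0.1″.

Δλ = 8.9″

sin φ = 0.644959, cos φ = 0.764217, sin λ = -0.681569, cos λ = 0.731754.
East component: ΔE = −sin λ·ΔX + cos λ·ΔY = −(-0.681569)(539.6) + (0.731754)(-215.0) = 210.45 m.
1° of latitude spans πR/180 = 111177 m; at latitude φ, 1° of longitude spans that × cos φ = 84963.7 m, so Δλ = 210.45 / 84963.7 × 3600 = 8.917″.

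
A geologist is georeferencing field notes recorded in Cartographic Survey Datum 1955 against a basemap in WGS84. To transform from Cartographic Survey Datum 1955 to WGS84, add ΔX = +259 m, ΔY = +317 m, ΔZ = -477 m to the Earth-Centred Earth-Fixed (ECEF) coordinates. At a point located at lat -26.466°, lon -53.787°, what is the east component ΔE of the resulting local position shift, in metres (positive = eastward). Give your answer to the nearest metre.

At φ = -26.466°, λ = -53.787°: sin φ = -0.445667, cos φ = 0.895199, sin λ = -0.806826, cos λ = 0.590789.
ΔE = −sin λ·ΔX + cos λ·ΔY = −(-0.806826)·(259) + (0.590789)·(317) = 396.25 m.

ΔE = 396 m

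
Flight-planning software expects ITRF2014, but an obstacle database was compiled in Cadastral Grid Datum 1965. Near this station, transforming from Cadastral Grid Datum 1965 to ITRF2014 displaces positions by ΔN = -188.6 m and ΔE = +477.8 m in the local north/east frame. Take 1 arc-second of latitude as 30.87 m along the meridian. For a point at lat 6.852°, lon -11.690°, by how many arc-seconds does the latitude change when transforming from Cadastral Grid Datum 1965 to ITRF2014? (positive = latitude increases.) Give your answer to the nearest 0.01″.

Δφ = -6.11″

1″ of latitude = 30.87 m, so Δφ = -188.6 / 30.87 = -6.109″.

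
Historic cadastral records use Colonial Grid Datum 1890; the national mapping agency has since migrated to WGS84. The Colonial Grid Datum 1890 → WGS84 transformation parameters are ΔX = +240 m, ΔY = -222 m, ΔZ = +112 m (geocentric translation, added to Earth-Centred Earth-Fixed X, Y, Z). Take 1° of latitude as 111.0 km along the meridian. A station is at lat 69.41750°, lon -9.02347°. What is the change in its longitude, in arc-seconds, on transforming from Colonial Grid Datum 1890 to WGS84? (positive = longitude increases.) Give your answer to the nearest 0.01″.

Δλ = -16.75″

sin φ = 0.936167, cos φ = 0.351556, sin λ = -0.156839, cos λ = 0.987624.
East component: ΔE = −sin λ·ΔX + cos λ·ΔY = −(-0.156839)(240) + (0.987624)(-222) = -181.61 m.
1° of latitude spans 111000 m; at latitude φ, 1° of longitude spans that × cos φ = 39022.7 m, so Δλ = -181.61 / 39022.7 × 3600 = -16.754″.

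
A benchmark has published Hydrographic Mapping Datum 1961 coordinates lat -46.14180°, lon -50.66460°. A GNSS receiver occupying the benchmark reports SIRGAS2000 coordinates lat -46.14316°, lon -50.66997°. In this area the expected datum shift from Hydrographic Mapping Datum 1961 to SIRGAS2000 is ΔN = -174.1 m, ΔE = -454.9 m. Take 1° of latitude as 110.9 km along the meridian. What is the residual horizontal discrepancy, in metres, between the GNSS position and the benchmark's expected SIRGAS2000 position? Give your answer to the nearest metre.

Observed coordinate differences: Δφ = -0.00136°, Δλ = -0.00537°.
Converting to metres (1° lat = 110900 m, cos φ = 0.692876): observed ΔN = -150.8 m, observed ΔE = -412.6 m.
Subtracting the expected shift leaves a residual of -150.8 − (-174.1) = 23.3 m north and -412.6 − (-454.9) = 42.3 m east.
Residual distance = √(23.3² + 42.3²) = 48.3 m.

48 m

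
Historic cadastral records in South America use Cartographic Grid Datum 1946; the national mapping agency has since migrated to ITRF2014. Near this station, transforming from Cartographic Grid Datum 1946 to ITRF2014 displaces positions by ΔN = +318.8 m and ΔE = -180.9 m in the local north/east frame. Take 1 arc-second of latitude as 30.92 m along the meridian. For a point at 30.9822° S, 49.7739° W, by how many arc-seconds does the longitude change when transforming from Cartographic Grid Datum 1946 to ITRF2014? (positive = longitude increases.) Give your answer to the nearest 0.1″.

Δλ = -6.8″

At latitude -30.9822°, cos φ = 0.857327.
1″ of longitude at this latitude = 30.92 × cos φ = 26.5086 m, so Δλ = -180.9 / 26.5086 = -6.824″.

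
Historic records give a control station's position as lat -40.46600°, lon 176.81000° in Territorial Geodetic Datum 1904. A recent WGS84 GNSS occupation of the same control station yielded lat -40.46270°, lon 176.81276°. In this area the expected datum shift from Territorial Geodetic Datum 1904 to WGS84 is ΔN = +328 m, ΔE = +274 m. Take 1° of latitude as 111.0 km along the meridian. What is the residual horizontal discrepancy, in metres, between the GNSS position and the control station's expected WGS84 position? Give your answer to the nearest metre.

Observed coordinate differences: Δφ = +0.00330°, Δλ = +0.00276°.
Converting to metres (1° lat = 111000 m, cos φ = 0.760791): observed ΔN = 366.3 m, observed ΔE = 233.1 m.
Subtracting the expected shift leaves a residual of 366.3 − (328) = 38.3 m north and 233.1 − (274) = -40.9 m east.
Residual distance = √(38.3² + (-40.9)²) = 56.1 m.

56 m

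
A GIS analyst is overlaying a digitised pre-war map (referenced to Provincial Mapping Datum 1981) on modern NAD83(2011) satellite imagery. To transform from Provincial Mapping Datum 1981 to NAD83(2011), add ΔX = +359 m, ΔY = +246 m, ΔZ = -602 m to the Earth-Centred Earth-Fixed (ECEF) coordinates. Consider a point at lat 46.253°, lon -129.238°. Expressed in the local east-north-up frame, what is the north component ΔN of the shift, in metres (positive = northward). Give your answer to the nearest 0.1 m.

ΔN = -114.6 m

The local north axis is (−sin φ cos λ, −sin φ sin λ, cos φ), giving ΔN = 164.045 + 137.641 − 416.268 = -114.58 m.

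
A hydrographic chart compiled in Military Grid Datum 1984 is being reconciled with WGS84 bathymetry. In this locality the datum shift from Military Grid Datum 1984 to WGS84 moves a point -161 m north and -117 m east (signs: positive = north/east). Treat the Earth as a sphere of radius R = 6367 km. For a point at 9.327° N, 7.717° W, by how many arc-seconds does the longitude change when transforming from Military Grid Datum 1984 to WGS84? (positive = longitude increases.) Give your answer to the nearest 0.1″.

Δλ = -3.8″

At latitude 9.327°, cos φ = 0.986779.
One radian of longitude at latitude φ spans R cos φ, so Δλ = ΔE / (R cos φ) = -117.0 / (6367000 × 0.986779) = -1.8622e-05 rad = -3.841″.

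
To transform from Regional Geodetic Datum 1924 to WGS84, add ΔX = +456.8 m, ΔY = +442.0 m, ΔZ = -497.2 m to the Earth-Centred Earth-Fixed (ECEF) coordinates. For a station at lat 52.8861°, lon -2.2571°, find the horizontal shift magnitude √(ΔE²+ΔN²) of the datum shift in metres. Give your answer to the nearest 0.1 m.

At φ = 52.8861°, λ = -2.2571°: sin φ = 0.797438, cos φ = 0.603401, sin λ = -0.039384, cos λ = 0.999224.
ΔE = −sin λ·ΔX + cos λ·ΔY = −(-0.039384)·(456.8) + (0.999224)·(442.0) = 459.65 m.
ΔN = −sin φ cos λ·ΔX − sin φ sin λ·ΔY + cos φ·ΔZ = −(0.797438)(0.999224)(456.8) − (0.797438)(-0.039384)(442.0) + (0.603401)(-497.2) = -650.12 m.
Horizontal magnitude = √(ΔE² + ΔN²) = √(459.65² + (-650.12)²) = 796.20 m.

796.2 m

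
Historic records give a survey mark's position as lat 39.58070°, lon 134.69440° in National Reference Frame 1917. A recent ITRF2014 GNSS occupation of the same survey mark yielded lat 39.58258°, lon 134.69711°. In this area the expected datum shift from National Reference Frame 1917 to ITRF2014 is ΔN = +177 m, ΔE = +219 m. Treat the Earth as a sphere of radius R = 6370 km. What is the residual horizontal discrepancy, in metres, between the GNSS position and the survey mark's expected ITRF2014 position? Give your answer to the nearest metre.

35 m

Observed coordinate differences: Δφ = +0.00188°, Δλ = +0.00271°.
Converting to metres (1° lat = 111177 m, cos φ = 0.770728): observed ΔN = 209.0 m, observed ΔE = 232.2 m.
Subtracting the expected shift leaves a residual of 209.0 − (177) = 32.0 m north and 232.2 − (219) = 13.2 m east.
Residual distance = √(32.0² + 13.2²) = 34.6 m.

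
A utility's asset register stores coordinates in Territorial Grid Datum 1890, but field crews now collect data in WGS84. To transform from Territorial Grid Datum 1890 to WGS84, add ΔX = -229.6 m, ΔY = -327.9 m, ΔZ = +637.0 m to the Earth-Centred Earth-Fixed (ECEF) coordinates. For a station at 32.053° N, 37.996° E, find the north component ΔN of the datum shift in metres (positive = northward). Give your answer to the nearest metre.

ΔN = 743 m

The local north axis is (−sin φ cos λ, −sin φ sin λ, cos φ), giving ΔN = 96.024 + 107.126 + 539.894 = 743.04 m.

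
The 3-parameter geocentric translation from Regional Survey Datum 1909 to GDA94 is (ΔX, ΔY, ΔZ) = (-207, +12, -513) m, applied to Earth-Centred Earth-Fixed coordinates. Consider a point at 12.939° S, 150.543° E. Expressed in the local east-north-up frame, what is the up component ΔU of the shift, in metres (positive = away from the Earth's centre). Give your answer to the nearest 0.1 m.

At φ = -12.939°, λ = 150.543°: sin φ = -0.223914, cos φ = 0.974609, sin λ = 0.491770, cos λ = -0.870725.
ΔU = cos φ cos λ·ΔX + cos φ sin λ·ΔY + sin φ·ΔZ = (0.974609)(-0.870725)(-207) + (0.974609)(0.491770)(12) + (-0.223914)(-513) = 296.28 m.

ΔU = 296.3 m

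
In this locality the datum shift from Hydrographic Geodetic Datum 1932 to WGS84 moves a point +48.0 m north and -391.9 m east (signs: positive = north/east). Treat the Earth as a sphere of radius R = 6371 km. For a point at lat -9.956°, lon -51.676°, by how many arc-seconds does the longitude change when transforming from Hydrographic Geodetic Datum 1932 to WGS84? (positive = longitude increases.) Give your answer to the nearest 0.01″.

At latitude -9.956°, cos φ = 0.984941.
One radian of longitude at latitude φ spans R cos φ, so Δλ = ΔE / (R cos φ) = -391.9 / (6371000 × 0.984941) = -6.2454e-05 rad = -12.882″.

Δλ = -12.88″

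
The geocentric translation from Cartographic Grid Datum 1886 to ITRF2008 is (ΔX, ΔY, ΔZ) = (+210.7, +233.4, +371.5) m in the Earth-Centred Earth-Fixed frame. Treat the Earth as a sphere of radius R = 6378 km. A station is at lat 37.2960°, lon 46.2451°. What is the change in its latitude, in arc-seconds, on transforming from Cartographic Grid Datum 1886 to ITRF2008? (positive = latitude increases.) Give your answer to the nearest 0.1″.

sin φ = 0.605933, cos φ = 0.795516, sin λ = 0.722305, cos λ = 0.691575.
North component: ΔN = −sin φ cos λ·ΔX − sin φ sin λ·ΔY + cos φ·ΔZ = −(0.605933)(0.691575)(210.7) − (0.605933)(0.722305)(233.4) + (0.795516)(371.5) = 105.09 m.
1° of latitude spans πR/180 = 111317 m, so Δφ = 105.09 / 111317 × 3600 = 3.399″.

Δφ = 3.4″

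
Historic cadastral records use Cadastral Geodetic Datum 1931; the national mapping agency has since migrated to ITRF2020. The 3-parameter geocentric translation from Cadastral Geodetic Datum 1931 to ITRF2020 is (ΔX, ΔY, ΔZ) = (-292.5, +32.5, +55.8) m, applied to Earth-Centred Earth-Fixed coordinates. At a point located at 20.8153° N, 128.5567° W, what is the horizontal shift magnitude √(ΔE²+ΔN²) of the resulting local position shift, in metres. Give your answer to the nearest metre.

249 m

At φ = 20.8153°, λ = -128.5567°: sin φ = 0.355357, cos φ = 0.934731, sin λ = -0.781992, cos λ = -0.623289.
ΔE = −sin λ·ΔX + cos λ·ΔY = −(-0.781992)·(-292.5) + (-0.623289)·(32.5) = -248.99 m.
ΔN = −sin φ cos λ·ΔX − sin φ sin λ·ΔY + cos φ·ΔZ = −(0.355357)(-0.623289)(-292.5) − (0.355357)(-0.781992)(32.5) + (0.934731)(55.8) = -3.60 m.
Horizontal magnitude = √(ΔE² + ΔN²) = √((-248.99)² + (-3.60)²) = 249.02 m.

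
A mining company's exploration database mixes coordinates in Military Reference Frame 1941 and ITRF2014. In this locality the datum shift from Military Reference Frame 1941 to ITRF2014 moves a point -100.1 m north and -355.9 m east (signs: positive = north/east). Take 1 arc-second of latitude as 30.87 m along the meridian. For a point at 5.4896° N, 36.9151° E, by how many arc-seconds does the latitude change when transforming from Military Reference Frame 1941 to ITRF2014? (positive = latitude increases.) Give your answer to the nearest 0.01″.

Δφ = -3.24″

1″ of latitude = 30.87 m, so Δφ = -100.1 / 30.87 = -3.243″.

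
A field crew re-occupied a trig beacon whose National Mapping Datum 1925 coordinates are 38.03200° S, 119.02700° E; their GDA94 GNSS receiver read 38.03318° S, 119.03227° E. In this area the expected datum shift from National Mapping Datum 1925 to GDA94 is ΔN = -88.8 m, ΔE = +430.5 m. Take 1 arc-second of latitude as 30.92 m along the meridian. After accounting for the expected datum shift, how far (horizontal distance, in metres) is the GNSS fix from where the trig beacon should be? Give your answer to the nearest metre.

53 m

Observed coordinate differences: Δφ = -0.00118°, Δλ = +0.00527°.
Converting to metres (1° lat = 111312 m, cos φ = 0.787667): observed ΔN = -131.3 m, observed ΔE = 462.1 m.
Subtracting the expected shift leaves a residual of -131.3 − (-88.8) = -42.5 m north and 462.1 − (430.5) = 31.6 m east.
Residual distance = √((-42.5)² + 31.6²) = 53.0 m.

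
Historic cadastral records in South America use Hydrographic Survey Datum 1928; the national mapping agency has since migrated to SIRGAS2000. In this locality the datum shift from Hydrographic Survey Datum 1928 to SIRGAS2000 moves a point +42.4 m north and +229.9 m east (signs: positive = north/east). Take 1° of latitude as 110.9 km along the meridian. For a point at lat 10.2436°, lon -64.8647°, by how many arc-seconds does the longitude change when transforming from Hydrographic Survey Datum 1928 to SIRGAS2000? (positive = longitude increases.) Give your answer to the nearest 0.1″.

At latitude 10.2436°, cos φ = 0.984061.
1° of longitude at this latitude = 110.9 × cos φ = 109.13 km, so Δλ = 229.9 / 109132.3 = 0.0021066° = 7.584″.

Δλ = 7.6″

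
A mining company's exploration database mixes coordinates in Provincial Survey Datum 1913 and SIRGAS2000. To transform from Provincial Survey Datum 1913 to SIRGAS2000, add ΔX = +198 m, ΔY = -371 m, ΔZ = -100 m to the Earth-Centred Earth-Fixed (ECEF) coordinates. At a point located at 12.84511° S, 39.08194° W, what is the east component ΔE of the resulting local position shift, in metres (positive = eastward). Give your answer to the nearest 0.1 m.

The local east axis at (φ, λ) is (−sin λ, cos λ, 0), so ΔE = −sin(-39.08194°)·198 + cos(-39.08194°)·(-371) = -163.16 m.

ΔE = -163.2 m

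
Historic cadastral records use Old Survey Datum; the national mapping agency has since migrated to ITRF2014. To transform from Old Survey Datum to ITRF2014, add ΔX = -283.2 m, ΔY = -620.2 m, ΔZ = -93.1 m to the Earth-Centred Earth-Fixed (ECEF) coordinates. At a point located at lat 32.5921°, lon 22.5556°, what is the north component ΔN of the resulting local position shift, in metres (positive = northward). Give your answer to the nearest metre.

The local north axis is (−sin φ cos λ, −sin φ sin λ, cos φ), giving ΔN = 140.878 + 128.144 − 78.439 = 190.58 m.

ΔN = 191 m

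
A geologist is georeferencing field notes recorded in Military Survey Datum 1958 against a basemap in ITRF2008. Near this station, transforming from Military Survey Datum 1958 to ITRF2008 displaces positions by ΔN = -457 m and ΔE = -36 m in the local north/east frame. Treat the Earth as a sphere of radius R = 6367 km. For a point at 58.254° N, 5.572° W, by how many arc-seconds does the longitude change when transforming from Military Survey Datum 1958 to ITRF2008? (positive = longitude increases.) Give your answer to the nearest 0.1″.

Δλ = -2.2″

At latitude 58.254°, cos φ = 0.526155.
One radian of longitude at latitude φ spans R cos φ, so Δλ = ΔE / (R cos φ) = -36.0 / (6367000 × 0.526155) = -1.0746e-05 rad = -2.217″.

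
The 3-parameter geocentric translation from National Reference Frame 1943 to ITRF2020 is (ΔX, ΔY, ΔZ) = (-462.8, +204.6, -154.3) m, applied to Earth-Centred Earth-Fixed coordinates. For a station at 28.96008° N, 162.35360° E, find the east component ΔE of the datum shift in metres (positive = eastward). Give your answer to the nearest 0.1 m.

The local east axis at (φ, λ) is (−sin λ, cos λ, 0), so ΔE = −sin(162.35360°)·(-462.8) + cos(162.35360°)·204.6 = -54.68 m.

ΔE = -54.7 m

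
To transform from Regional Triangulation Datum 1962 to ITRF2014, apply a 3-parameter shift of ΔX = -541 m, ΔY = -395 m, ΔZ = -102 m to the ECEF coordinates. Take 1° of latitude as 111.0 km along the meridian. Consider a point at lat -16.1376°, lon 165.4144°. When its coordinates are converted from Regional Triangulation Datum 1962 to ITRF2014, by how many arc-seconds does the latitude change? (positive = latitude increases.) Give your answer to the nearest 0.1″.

Δφ = 0.6″

sin φ = -0.277945, cos φ = 0.960597, sin λ = 0.251826, cos λ = -0.967772.
North component: ΔN = −sin φ cos λ·ΔX − sin φ sin λ·ΔY + cos φ·ΔZ = −(-0.277945)(-0.967772)(-541) − (-0.277945)(0.251826)(-395) + (0.960597)(-102) = 19.89 m.
1° of latitude spans 111000 m, so Δφ = 19.89 / 111000 × 3600 = 0.645″.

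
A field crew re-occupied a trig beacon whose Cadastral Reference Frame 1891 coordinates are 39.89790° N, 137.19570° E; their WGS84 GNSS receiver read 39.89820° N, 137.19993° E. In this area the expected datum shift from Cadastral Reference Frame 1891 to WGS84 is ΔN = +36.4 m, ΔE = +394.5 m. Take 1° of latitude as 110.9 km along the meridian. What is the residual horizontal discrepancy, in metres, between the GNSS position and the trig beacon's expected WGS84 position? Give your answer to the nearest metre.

Observed coordinate differences: Δφ = +0.00030°, Δλ = +0.00423°.
Converting to metres (1° lat = 110900 m, cos φ = 0.767189): observed ΔN = 33.3 m, observed ΔE = 359.9 m.
Subtracting the expected shift leaves a residual of 33.3 − (36.4) = -3.1 m north and 359.9 − (394.5) = -34.6 m east.
Residual distance = √((-3.1)² + (-34.6)²) = 34.7 m.

35 m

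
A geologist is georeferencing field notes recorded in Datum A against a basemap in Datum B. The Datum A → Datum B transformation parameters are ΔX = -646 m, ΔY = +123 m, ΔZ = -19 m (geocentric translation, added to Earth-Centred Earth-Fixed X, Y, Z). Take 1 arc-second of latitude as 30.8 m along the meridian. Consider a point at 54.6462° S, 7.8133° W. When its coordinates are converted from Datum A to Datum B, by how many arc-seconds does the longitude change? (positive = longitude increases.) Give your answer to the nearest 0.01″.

sin φ = -0.815595, cos φ = 0.578624, sin λ = -0.135946, cos λ = 0.990716.
East component: ΔE = −sin λ·ΔX + cos λ·ΔY = −(-0.135946)(-646) + (0.990716)(123) = 34.04 m.
1° of latitude spans 3600 × 30.80 = 110880 m; at latitude φ, 1° of longitude spans that × cos φ = 64157.8 m, so Δλ = 34.04 / 64157.8 × 3600 = 1.910″.

Δλ = 1.91″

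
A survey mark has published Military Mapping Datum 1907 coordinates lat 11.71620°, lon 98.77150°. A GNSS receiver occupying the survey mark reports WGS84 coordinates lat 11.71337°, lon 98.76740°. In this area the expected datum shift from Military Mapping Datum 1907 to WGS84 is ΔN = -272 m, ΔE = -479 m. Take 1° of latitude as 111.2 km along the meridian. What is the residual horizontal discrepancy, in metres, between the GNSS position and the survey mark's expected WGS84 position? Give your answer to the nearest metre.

54 m

Observed coordinate differences: Δφ = -0.00283°, Δλ = -0.00410°.
Converting to metres (1° lat = 111200 m, cos φ = 0.979165): observed ΔN = -314.7 m, observed ΔE = -446.4 m.
Subtracting the expected shift leaves a residual of -314.7 − (-272) = -42.7 m north and -446.4 − (-479) = 32.6 m east.
Residual distance = √((-42.7)² + 32.6²) = 53.7 m.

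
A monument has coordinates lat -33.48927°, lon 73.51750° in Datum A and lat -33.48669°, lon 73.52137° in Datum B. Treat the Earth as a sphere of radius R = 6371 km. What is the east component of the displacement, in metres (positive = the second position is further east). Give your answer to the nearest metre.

ΔE = 359 m

Δφ = -33.48669° − -33.48927° = +0.00258°; Δλ = 73.52137° − 73.51750° = +0.00387°.
1° along a meridian = πR/180 = 111195 m.
ΔN = Δφ × 111195 = 286.9 m; ΔE = Δλ × 111195 × cos(-33.48927°) = +0.00387 × 111195 × 0.833989 = 358.9 m.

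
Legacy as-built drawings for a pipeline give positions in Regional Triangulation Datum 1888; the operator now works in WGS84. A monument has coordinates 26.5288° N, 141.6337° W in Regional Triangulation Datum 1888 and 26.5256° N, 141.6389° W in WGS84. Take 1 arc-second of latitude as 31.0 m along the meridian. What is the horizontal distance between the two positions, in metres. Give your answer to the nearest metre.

630 m

Δφ = 26.5256° − 26.5288° = -0.0032°; Δλ = -141.6389° − -141.6337° = -0.0052°.
1° of latitude = 3600 × 31.00 = 111600 m.
ΔN = Δφ × 111600 = -357.1 m; ΔE = Δλ × 111600 × cos(26.5288°) = -0.0052 × 111600 × 0.894710 = -519.2 m.
Distance = √(ΔE² + ΔN²) = √((-519.2)² + (-357.1)²) = 630.2 m.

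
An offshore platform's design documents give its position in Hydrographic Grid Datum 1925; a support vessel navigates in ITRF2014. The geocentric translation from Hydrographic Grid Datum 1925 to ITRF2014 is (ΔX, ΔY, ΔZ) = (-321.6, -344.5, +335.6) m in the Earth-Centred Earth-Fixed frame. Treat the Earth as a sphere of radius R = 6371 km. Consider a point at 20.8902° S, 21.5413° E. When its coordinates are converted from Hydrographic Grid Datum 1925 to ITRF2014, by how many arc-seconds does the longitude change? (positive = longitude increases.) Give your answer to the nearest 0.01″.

sin φ = -0.356578, cos φ = 0.934265, sin λ = 0.367172, cos λ = 0.930153.
East component: ΔE = −sin λ·ΔX + cos λ·ΔY = −(0.367172)(-321.6) + (0.930153)(-344.5) = -202.36 m.
1° of latitude spans πR/180 = 111195 m; at latitude φ, 1° of longitude spans that × cos φ = 103885.6 m, so Δλ = -202.36 / 103885.6 × 3600 = -7.012″.

Δλ = -7.01″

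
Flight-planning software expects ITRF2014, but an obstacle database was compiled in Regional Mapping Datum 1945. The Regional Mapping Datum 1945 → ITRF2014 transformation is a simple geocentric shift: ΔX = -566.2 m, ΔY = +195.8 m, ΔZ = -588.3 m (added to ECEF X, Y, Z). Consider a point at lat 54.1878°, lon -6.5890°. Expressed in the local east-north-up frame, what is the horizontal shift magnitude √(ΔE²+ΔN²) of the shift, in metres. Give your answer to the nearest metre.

At φ = 54.1878°, λ = -6.5890°: sin φ = 0.810939, cos φ = 0.585130, sin λ = -0.114746, cos λ = 0.993395.
ΔE = −sin λ·ΔX + cos λ·ΔY = −(-0.114746)·(-566.2) + (0.993395)·(195.8) = 129.54 m.
ΔN = −sin φ cos λ·ΔX − sin φ sin λ·ΔY + cos φ·ΔZ = −(0.810939)(0.993395)(-566.2) − (0.810939)(-0.114746)(195.8) + (0.585130)(-588.3) = 130.11 m.
Horizontal magnitude = √(ΔE² + ΔN²) = √(129.54² + 130.11²) = 183.60 m.

184 m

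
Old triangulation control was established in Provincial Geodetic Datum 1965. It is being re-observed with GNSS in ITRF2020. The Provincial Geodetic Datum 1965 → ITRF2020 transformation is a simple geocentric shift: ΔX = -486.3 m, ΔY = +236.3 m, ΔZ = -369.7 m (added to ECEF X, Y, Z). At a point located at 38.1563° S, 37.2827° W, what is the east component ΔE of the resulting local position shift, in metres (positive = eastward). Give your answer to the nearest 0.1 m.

The local east axis at (φ, λ) is (−sin λ, cos λ, 0), so ΔE = −sin(-37.2827°)·(-486.3) + cos(-37.2827°)·236.3 = -106.56 m.

ΔE = -106.6 m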